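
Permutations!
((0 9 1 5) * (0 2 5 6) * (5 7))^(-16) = ((0 9 1 6)(2 7 5))^(-16) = (9)(2 5 7)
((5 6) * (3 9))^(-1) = ((3 9)(5 6))^(-1) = (3 9)(5 6)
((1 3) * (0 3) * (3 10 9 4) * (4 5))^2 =(0 9 4 1 10 5 3) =((0 10 9 5 4 3 1))^2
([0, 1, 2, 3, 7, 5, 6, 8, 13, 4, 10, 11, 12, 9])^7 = [0, 1, 2, 3, 8, 5, 6, 13, 9, 7, 10, 11, 12, 4]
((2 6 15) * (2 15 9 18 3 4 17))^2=(2 9 3 17 6 18 4)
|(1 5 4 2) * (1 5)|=|(2 5 4)|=3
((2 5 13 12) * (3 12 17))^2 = (2 13 3)(5 17 12)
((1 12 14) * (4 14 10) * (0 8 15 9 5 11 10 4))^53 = (0 5 8 11 15 10 9)(1 12 4 14)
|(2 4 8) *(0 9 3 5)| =12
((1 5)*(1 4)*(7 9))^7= (1 5 4)(7 9)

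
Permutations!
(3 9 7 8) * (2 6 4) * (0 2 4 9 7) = (0 2 6 9)(3 7 8) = [2, 1, 6, 7, 4, 5, 9, 8, 3, 0]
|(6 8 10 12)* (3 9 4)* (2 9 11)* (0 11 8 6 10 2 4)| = |(0 11 4 3 8 2 9)(10 12)| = 14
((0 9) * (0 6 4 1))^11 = ((0 9 6 4 1))^11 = (0 9 6 4 1)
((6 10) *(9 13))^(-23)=(6 10)(9 13)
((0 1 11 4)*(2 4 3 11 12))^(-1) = ((0 1 12 2 4)(3 11))^(-1) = (0 4 2 12 1)(3 11)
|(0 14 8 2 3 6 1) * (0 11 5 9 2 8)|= |(0 14)(1 11 5 9 2 3 6)|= 14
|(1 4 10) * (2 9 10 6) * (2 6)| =|(1 4 2 9 10)| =5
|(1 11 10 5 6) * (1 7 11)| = 5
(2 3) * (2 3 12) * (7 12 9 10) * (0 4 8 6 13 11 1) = (0 4 8 6 13 11 1)(2 9 10 7 12) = [4, 0, 9, 3, 8, 5, 13, 12, 6, 10, 7, 1, 2, 11]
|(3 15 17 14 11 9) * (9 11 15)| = |(3 9)(14 15 17)| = 6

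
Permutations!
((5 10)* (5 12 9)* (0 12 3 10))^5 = (0 12 9 5)(3 10)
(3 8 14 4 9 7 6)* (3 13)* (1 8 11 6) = (1 8 14 4 9 7)(3 11 6 13) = [0, 8, 2, 11, 9, 5, 13, 1, 14, 7, 10, 6, 12, 3, 4]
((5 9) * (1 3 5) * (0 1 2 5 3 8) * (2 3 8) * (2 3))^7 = (0 8 3 1)(2 5 9)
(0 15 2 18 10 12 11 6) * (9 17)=(0 15 2 18 10 12 11 6)(9 17)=[15, 1, 18, 3, 4, 5, 0, 7, 8, 17, 12, 6, 11, 13, 14, 2, 16, 9, 10]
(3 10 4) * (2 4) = [0, 1, 4, 10, 3, 5, 6, 7, 8, 9, 2] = (2 4 3 10)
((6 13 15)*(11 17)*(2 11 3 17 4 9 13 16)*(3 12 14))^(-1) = (2 16 6 15 13 9 4 11)(3 14 12 17)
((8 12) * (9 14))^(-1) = (8 12)(9 14)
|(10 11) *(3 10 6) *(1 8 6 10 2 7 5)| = 14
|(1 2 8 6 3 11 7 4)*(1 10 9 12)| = 11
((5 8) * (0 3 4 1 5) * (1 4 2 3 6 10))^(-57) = ((0 6 10 1 5 8)(2 3))^(-57) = (0 1)(2 3)(5 6)(8 10)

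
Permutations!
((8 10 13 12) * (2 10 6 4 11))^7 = (2 11 4 6 8 12 13 10)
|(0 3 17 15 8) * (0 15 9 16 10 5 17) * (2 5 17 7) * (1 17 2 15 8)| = 18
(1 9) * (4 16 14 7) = (1 9)(4 16 14 7) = [0, 9, 2, 3, 16, 5, 6, 4, 8, 1, 10, 11, 12, 13, 7, 15, 14]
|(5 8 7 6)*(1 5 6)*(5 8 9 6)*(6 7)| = 6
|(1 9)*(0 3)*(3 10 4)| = 4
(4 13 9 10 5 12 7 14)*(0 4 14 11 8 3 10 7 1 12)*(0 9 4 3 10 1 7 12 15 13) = (0 3 1 15 13 4)(5 9 12 7 11 8 10) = [3, 15, 2, 1, 0, 9, 6, 11, 10, 12, 5, 8, 7, 4, 14, 13]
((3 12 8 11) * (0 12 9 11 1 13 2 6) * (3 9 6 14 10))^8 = (0 3 14 13 8)(1 12 6 10 2)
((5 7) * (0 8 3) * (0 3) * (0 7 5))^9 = (8)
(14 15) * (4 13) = (4 13)(14 15) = [0, 1, 2, 3, 13, 5, 6, 7, 8, 9, 10, 11, 12, 4, 15, 14]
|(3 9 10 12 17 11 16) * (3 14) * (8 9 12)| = 6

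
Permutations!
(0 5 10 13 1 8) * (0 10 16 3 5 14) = (0 14)(1 8 10 13)(3 5 16) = [14, 8, 2, 5, 4, 16, 6, 7, 10, 9, 13, 11, 12, 1, 0, 15, 3]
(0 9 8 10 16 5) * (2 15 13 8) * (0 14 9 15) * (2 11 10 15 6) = (0 6 2)(5 14 9 11 10 16)(8 15 13) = [6, 1, 0, 3, 4, 14, 2, 7, 15, 11, 16, 10, 12, 8, 9, 13, 5]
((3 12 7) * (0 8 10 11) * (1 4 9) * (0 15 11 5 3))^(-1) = ((0 8 10 5 3 12 7)(1 4 9)(11 15))^(-1) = (0 7 12 3 5 10 8)(1 9 4)(11 15)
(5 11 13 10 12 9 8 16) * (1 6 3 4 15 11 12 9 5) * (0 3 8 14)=(0 3 4 15 11 13 10 9 14)(1 6 8 16)(5 12)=[3, 6, 2, 4, 15, 12, 8, 7, 16, 14, 9, 13, 5, 10, 0, 11, 1]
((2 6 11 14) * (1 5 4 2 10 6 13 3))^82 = (1 13 4)(2 5 3)(6 14)(10 11)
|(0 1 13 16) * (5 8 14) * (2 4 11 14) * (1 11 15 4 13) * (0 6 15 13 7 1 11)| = 35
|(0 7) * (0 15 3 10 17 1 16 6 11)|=|(0 7 15 3 10 17 1 16 6 11)|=10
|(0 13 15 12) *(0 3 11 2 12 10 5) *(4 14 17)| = |(0 13 15 10 5)(2 12 3 11)(4 14 17)| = 60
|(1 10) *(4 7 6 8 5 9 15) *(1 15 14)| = |(1 10 15 4 7 6 8 5 9 14)| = 10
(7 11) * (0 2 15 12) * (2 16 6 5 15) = [16, 1, 2, 3, 4, 15, 5, 11, 8, 9, 10, 7, 0, 13, 14, 12, 6] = (0 16 6 5 15 12)(7 11)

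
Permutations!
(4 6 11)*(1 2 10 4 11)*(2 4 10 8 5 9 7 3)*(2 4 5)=(11)(1 5 9 7 3 4 6)(2 8)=[0, 5, 8, 4, 6, 9, 1, 3, 2, 7, 10, 11]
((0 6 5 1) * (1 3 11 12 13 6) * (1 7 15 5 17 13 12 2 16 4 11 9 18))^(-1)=(0 1 18 9 3 5 15 7)(2 11 4 16)(6 13 17)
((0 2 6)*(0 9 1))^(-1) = ((0 2 6 9 1))^(-1) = (0 1 9 6 2)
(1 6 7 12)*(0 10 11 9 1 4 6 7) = (0 10 11 9 1 7 12 4 6) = [10, 7, 2, 3, 6, 5, 0, 12, 8, 1, 11, 9, 4]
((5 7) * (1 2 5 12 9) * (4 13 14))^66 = (14)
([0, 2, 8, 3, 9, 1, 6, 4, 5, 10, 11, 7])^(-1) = (1 5 8 2)(4 7 11 10 9)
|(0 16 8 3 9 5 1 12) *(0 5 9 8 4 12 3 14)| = 9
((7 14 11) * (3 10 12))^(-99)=(14)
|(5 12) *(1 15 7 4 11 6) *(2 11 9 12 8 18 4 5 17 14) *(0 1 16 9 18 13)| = 56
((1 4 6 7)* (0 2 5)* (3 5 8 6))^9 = (8)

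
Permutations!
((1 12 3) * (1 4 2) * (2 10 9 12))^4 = ((1 2)(3 4 10 9 12))^4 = (3 12 9 10 4)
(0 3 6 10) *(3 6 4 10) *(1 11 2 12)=(0 6 3 4 10)(1 11 2 12)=[6, 11, 12, 4, 10, 5, 3, 7, 8, 9, 0, 2, 1]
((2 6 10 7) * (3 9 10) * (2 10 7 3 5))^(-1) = ((2 6 5)(3 9 7 10))^(-1) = (2 5 6)(3 10 7 9)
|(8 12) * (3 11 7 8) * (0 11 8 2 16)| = |(0 11 7 2 16)(3 8 12)| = 15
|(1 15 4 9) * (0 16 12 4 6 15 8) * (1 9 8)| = 10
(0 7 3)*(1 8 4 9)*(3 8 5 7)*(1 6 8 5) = (0 3)(4 9 6 8)(5 7) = [3, 1, 2, 0, 9, 7, 8, 5, 4, 6]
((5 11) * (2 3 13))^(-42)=(13)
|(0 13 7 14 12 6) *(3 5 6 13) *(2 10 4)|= 12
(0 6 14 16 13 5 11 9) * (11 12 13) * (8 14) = (0 6 8 14 16 11 9)(5 12 13) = [6, 1, 2, 3, 4, 12, 8, 7, 14, 0, 10, 9, 13, 5, 16, 15, 11]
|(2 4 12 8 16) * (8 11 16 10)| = |(2 4 12 11 16)(8 10)| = 10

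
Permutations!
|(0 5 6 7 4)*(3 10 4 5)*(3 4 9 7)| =|(0 4)(3 10 9 7 5 6)| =6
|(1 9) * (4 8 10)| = 6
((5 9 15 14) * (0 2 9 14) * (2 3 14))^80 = (0 5 15 14 9 3 2)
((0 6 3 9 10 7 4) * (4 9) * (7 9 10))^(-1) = (0 4 3 6)(7 9 10)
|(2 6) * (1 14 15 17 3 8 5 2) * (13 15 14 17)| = |(1 17 3 8 5 2 6)(13 15)| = 14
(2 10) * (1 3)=(1 3)(2 10)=[0, 3, 10, 1, 4, 5, 6, 7, 8, 9, 2]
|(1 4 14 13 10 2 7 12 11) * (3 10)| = |(1 4 14 13 3 10 2 7 12 11)| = 10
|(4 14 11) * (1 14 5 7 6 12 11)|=6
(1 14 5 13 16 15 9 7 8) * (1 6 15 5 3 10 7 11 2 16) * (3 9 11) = (1 14 9 3 10 7 8 6 15 11 2 16 5 13) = [0, 14, 16, 10, 4, 13, 15, 8, 6, 3, 7, 2, 12, 1, 9, 11, 5]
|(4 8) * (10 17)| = |(4 8)(10 17)| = 2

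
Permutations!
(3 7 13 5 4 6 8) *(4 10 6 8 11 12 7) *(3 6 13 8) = (3 4)(5 10 13)(6 11 12 7 8) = [0, 1, 2, 4, 3, 10, 11, 8, 6, 9, 13, 12, 7, 5]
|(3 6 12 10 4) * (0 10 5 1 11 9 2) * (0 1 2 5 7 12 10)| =20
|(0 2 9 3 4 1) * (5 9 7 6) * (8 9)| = |(0 2 7 6 5 8 9 3 4 1)| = 10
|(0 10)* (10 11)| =3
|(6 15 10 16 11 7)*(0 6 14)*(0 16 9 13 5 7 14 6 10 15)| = 21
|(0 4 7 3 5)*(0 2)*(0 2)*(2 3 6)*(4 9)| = 8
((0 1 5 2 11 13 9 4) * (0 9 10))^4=(0 11 1 13 5 10 2)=((0 1 5 2 11 13 10)(4 9))^4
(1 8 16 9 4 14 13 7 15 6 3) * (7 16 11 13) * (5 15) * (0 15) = [15, 8, 2, 1, 14, 0, 3, 5, 11, 4, 10, 13, 12, 16, 7, 6, 9] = (0 15 6 3 1 8 11 13 16 9 4 14 7 5)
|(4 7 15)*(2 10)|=|(2 10)(4 7 15)|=6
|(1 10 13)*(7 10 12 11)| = 6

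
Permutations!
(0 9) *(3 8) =(0 9)(3 8) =[9, 1, 2, 8, 4, 5, 6, 7, 3, 0]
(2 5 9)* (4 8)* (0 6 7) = (0 6 7)(2 5 9)(4 8) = [6, 1, 5, 3, 8, 9, 7, 0, 4, 2]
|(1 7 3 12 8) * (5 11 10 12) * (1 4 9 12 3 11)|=|(1 7 11 10 3 5)(4 9 12 8)|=12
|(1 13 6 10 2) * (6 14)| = |(1 13 14 6 10 2)| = 6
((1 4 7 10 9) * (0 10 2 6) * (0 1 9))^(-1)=((0 10)(1 4 7 2 6))^(-1)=(0 10)(1 6 2 7 4)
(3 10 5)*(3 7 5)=(3 10)(5 7)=[0, 1, 2, 10, 4, 7, 6, 5, 8, 9, 3]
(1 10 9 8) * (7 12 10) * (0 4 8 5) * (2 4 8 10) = [8, 7, 4, 3, 10, 0, 6, 12, 1, 5, 9, 11, 2] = (0 8 1 7 12 2 4 10 9 5)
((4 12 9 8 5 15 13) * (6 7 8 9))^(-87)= ((4 12 6 7 8 5 15 13))^(-87)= (4 12 6 7 8 5 15 13)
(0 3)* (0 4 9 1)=(0 3 4 9 1)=[3, 0, 2, 4, 9, 5, 6, 7, 8, 1]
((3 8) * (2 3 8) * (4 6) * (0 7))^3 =((8)(0 7)(2 3)(4 6))^3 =(8)(0 7)(2 3)(4 6)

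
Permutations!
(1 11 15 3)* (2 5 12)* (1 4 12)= [0, 11, 5, 4, 12, 1, 6, 7, 8, 9, 10, 15, 2, 13, 14, 3]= (1 11 15 3 4 12 2 5)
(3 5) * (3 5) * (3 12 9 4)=(3 12 9 4)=[0, 1, 2, 12, 3, 5, 6, 7, 8, 4, 10, 11, 9]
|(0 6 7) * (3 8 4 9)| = |(0 6 7)(3 8 4 9)| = 12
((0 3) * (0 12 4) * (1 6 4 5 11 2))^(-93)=((0 3 12 5 11 2 1 6 4))^(-93)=(0 1 5)(2 12 4)(3 6 11)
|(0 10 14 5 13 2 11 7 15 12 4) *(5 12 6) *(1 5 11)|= |(0 10 14 12 4)(1 5 13 2)(6 11 7 15)|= 20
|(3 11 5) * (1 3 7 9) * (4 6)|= |(1 3 11 5 7 9)(4 6)|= 6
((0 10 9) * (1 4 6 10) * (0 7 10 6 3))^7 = ((0 1 4 3)(7 10 9))^7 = (0 3 4 1)(7 10 9)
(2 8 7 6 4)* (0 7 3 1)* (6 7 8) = [8, 0, 6, 1, 2, 5, 4, 7, 3] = (0 8 3 1)(2 6 4)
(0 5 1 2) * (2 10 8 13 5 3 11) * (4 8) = [3, 10, 0, 11, 8, 1, 6, 7, 13, 9, 4, 2, 12, 5] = (0 3 11 2)(1 10 4 8 13 5)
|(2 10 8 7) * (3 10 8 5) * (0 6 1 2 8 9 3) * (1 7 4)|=11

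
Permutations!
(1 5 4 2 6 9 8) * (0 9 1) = (0 9 8)(1 5 4 2 6) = [9, 5, 6, 3, 2, 4, 1, 7, 0, 8]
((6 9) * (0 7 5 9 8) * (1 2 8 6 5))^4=(9)(0 8 2 1 7)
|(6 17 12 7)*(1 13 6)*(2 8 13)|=|(1 2 8 13 6 17 12 7)|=8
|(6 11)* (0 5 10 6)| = 5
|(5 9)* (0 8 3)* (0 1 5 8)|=5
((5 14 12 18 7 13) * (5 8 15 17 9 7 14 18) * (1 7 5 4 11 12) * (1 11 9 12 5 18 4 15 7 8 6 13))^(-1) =((1 8 7)(4 9 18 14 11 5)(6 13)(12 15 17))^(-1) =(1 7 8)(4 5 11 14 18 9)(6 13)(12 17 15)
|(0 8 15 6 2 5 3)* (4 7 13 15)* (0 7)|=21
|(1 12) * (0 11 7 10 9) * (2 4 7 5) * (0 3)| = |(0 11 5 2 4 7 10 9 3)(1 12)| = 18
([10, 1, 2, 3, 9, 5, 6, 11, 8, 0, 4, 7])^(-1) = [9, 1, 2, 3, 10, 5, 6, 11, 8, 4, 0, 7]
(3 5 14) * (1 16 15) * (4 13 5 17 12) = (1 16 15)(3 17 12 4 13 5 14) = [0, 16, 2, 17, 13, 14, 6, 7, 8, 9, 10, 11, 4, 5, 3, 1, 15, 12]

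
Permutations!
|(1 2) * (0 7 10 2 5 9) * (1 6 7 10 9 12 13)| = 12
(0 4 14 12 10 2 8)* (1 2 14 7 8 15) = (0 4 7 8)(1 2 15)(10 14 12) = [4, 2, 15, 3, 7, 5, 6, 8, 0, 9, 14, 11, 10, 13, 12, 1]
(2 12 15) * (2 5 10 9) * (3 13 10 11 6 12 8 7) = (2 8 7 3 13 10 9)(5 11 6 12 15) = [0, 1, 8, 13, 4, 11, 12, 3, 7, 2, 9, 6, 15, 10, 14, 5]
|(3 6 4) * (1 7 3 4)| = 4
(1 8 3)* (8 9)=(1 9 8 3)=[0, 9, 2, 1, 4, 5, 6, 7, 3, 8]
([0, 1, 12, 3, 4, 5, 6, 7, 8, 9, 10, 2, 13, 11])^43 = [0, 1, 11, 3, 4, 5, 6, 7, 8, 9, 10, 13, 2, 12]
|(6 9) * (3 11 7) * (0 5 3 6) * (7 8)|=|(0 5 3 11 8 7 6 9)|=8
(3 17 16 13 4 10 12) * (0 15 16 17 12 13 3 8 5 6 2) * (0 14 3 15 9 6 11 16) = (17)(0 9 6 2 14 3 12 8 5 11 16 15)(4 10 13) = [9, 1, 14, 12, 10, 11, 2, 7, 5, 6, 13, 16, 8, 4, 3, 0, 15, 17]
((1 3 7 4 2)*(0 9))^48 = (9)(1 4 3 2 7)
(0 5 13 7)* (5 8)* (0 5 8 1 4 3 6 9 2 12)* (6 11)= (0 1 4 3 11 6 9 2 12)(5 13 7)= [1, 4, 12, 11, 3, 13, 9, 5, 8, 2, 10, 6, 0, 7]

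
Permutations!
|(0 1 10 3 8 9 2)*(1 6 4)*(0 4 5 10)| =|(0 6 5 10 3 8 9 2 4 1)| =10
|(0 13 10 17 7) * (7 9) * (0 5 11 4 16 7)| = |(0 13 10 17 9)(4 16 7 5 11)| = 5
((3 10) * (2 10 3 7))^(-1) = ((2 10 7))^(-1) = (2 7 10)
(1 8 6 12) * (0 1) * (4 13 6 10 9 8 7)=[1, 7, 2, 3, 13, 5, 12, 4, 10, 8, 9, 11, 0, 6]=(0 1 7 4 13 6 12)(8 10 9)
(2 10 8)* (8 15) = (2 10 15 8) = [0, 1, 10, 3, 4, 5, 6, 7, 2, 9, 15, 11, 12, 13, 14, 8]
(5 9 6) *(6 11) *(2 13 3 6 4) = [0, 1, 13, 6, 2, 9, 5, 7, 8, 11, 10, 4, 12, 3] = (2 13 3 6 5 9 11 4)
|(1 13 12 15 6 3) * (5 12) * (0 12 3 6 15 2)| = 12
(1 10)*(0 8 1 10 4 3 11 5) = (0 8 1 4 3 11 5) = [8, 4, 2, 11, 3, 0, 6, 7, 1, 9, 10, 5]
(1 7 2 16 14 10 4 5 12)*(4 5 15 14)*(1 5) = [0, 7, 16, 3, 15, 12, 6, 2, 8, 9, 1, 11, 5, 13, 10, 14, 4] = (1 7 2 16 4 15 14 10)(5 12)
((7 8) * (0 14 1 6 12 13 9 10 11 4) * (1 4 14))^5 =(0 9)(1 10)(4 13)(6 11)(7 8)(12 14)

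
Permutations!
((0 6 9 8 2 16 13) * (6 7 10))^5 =(0 8 7 2 10 16 6 13 9)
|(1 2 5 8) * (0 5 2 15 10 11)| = 7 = |(0 5 8 1 15 10 11)|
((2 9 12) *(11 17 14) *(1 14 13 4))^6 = (17)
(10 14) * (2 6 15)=[0, 1, 6, 3, 4, 5, 15, 7, 8, 9, 14, 11, 12, 13, 10, 2]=(2 6 15)(10 14)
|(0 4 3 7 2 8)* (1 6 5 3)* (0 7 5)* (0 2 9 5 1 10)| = 24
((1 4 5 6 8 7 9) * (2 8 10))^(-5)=((1 4 5 6 10 2 8 7 9))^(-5)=(1 10 9 6 7 5 8 4 2)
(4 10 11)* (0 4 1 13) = (0 4 10 11 1 13) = [4, 13, 2, 3, 10, 5, 6, 7, 8, 9, 11, 1, 12, 0]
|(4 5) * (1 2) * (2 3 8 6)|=|(1 3 8 6 2)(4 5)|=10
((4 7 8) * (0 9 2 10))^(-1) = (0 10 2 9)(4 8 7)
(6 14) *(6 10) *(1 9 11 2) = [0, 9, 1, 3, 4, 5, 14, 7, 8, 11, 6, 2, 12, 13, 10] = (1 9 11 2)(6 14 10)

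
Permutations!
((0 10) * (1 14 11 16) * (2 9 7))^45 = ((0 10)(1 14 11 16)(2 9 7))^45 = (0 10)(1 14 11 16)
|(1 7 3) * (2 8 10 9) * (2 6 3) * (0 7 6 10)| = |(0 7 2 8)(1 6 3)(9 10)| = 12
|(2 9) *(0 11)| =2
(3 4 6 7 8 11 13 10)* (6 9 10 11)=(3 4 9 10)(6 7 8)(11 13)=[0, 1, 2, 4, 9, 5, 7, 8, 6, 10, 3, 13, 12, 11]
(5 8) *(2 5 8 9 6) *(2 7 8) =(2 5 9 6 7 8) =[0, 1, 5, 3, 4, 9, 7, 8, 2, 6]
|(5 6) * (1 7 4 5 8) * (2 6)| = |(1 7 4 5 2 6 8)| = 7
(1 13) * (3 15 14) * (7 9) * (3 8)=(1 13)(3 15 14 8)(7 9)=[0, 13, 2, 15, 4, 5, 6, 9, 3, 7, 10, 11, 12, 1, 8, 14]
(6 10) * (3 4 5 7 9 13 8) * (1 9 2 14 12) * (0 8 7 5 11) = (0 8 3 4 11)(1 9 13 7 2 14 12)(6 10) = [8, 9, 14, 4, 11, 5, 10, 2, 3, 13, 6, 0, 1, 7, 12]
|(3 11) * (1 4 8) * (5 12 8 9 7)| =14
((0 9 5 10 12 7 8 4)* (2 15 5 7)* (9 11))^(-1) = (0 4 8 7 9 11)(2 12 10 5 15)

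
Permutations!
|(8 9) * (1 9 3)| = |(1 9 8 3)| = 4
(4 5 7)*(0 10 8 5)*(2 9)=(0 10 8 5 7 4)(2 9)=[10, 1, 9, 3, 0, 7, 6, 4, 5, 2, 8]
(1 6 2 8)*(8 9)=[0, 6, 9, 3, 4, 5, 2, 7, 1, 8]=(1 6 2 9 8)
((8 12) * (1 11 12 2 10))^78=((1 11 12 8 2 10))^78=(12)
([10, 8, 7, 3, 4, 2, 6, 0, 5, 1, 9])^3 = [1, 2, 10, 3, 4, 0, 6, 9, 7, 5, 8]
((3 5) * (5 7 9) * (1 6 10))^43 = (1 6 10)(3 5 9 7) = ((1 6 10)(3 7 9 5))^43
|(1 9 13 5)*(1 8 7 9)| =5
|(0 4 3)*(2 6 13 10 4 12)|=|(0 12 2 6 13 10 4 3)|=8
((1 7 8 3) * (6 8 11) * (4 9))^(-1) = (1 3 8 6 11 7)(4 9)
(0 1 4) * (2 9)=(0 1 4)(2 9)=[1, 4, 9, 3, 0, 5, 6, 7, 8, 2]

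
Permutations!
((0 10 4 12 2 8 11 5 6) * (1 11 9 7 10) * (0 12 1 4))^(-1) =(0 10 7 9 8 2 12 6 5 11 1 4)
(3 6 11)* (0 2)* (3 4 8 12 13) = (0 2)(3 6 11 4 8 12 13) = [2, 1, 0, 6, 8, 5, 11, 7, 12, 9, 10, 4, 13, 3]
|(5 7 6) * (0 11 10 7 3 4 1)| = |(0 11 10 7 6 5 3 4 1)| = 9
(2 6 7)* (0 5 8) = (0 5 8)(2 6 7) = [5, 1, 6, 3, 4, 8, 7, 2, 0]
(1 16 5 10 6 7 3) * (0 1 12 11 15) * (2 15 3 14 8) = (0 1 16 5 10 6 7 14 8 2 15)(3 12 11) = [1, 16, 15, 12, 4, 10, 7, 14, 2, 9, 6, 3, 11, 13, 8, 0, 5]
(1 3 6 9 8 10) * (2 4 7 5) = (1 3 6 9 8 10)(2 4 7 5) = [0, 3, 4, 6, 7, 2, 9, 5, 10, 8, 1]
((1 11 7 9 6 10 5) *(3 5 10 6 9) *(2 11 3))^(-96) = ((1 3 5)(2 11 7))^(-96) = (11)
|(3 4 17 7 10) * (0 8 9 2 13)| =|(0 8 9 2 13)(3 4 17 7 10)| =5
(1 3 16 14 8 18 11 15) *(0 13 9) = (0 13 9)(1 3 16 14 8 18 11 15) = [13, 3, 2, 16, 4, 5, 6, 7, 18, 0, 10, 15, 12, 9, 8, 1, 14, 17, 11]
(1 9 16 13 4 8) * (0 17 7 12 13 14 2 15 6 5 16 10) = (0 17 7 12 13 4 8 1 9 10)(2 15 6 5 16 14) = [17, 9, 15, 3, 8, 16, 5, 12, 1, 10, 0, 11, 13, 4, 2, 6, 14, 7]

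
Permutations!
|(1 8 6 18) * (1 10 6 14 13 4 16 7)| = 21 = |(1 8 14 13 4 16 7)(6 18 10)|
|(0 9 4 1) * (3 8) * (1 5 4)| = |(0 9 1)(3 8)(4 5)| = 6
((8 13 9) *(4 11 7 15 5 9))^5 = (4 9 7 13 5 11 8 15) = ((4 11 7 15 5 9 8 13))^5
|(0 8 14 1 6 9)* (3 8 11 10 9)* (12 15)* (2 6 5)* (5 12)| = |(0 11 10 9)(1 12 15 5 2 6 3 8 14)| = 36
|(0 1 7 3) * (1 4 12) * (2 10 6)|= |(0 4 12 1 7 3)(2 10 6)|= 6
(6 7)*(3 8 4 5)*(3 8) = (4 5 8)(6 7) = [0, 1, 2, 3, 5, 8, 7, 6, 4]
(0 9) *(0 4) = [9, 1, 2, 3, 0, 5, 6, 7, 8, 4] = (0 9 4)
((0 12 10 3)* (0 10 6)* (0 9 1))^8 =(0 9 12 1 6)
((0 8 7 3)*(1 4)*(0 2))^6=((0 8 7 3 2)(1 4))^6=(0 8 7 3 2)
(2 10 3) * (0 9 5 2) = (0 9 5 2 10 3) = [9, 1, 10, 0, 4, 2, 6, 7, 8, 5, 3]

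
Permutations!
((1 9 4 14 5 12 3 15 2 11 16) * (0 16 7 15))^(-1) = ((0 16 1 9 4 14 5 12 3)(2 11 7 15))^(-1) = (0 3 12 5 14 4 9 1 16)(2 15 7 11)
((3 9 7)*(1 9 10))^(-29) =((1 9 7 3 10))^(-29) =(1 9 7 3 10)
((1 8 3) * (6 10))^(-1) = (1 3 8)(6 10) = ((1 8 3)(6 10))^(-1)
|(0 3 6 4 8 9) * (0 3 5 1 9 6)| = |(0 5 1 9 3)(4 8 6)| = 15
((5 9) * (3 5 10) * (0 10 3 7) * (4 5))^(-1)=(0 7 10)(3 9 5 4)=((0 10 7)(3 4 5 9))^(-1)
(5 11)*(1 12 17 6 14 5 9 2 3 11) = [0, 12, 3, 11, 4, 1, 14, 7, 8, 2, 10, 9, 17, 13, 5, 15, 16, 6] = (1 12 17 6 14 5)(2 3 11 9)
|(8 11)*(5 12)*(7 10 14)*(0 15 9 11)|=|(0 15 9 11 8)(5 12)(7 10 14)|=30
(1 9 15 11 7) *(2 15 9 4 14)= (1 4 14 2 15 11 7)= [0, 4, 15, 3, 14, 5, 6, 1, 8, 9, 10, 7, 12, 13, 2, 11]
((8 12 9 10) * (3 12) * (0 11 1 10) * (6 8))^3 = ((0 11 1 10 6 8 3 12 9))^3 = (0 10 3)(1 8 9)(6 12 11)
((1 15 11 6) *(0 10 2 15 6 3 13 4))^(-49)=(0 4 13 3 11 15 2 10)(1 6)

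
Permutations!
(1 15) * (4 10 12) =[0, 15, 2, 3, 10, 5, 6, 7, 8, 9, 12, 11, 4, 13, 14, 1] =(1 15)(4 10 12)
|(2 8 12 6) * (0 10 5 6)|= 7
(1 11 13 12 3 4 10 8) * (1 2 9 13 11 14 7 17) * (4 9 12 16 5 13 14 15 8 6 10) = (1 15 8 2 12 3 9 14 7 17)(5 13 16)(6 10) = [0, 15, 12, 9, 4, 13, 10, 17, 2, 14, 6, 11, 3, 16, 7, 8, 5, 1]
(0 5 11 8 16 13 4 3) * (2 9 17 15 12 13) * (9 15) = [5, 1, 15, 0, 3, 11, 6, 7, 16, 17, 10, 8, 13, 4, 14, 12, 2, 9] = (0 5 11 8 16 2 15 12 13 4 3)(9 17)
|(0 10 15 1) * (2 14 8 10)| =7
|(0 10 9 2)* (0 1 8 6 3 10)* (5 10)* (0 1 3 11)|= 5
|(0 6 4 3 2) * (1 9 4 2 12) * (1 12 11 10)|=|(12)(0 6 2)(1 9 4 3 11 10)|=6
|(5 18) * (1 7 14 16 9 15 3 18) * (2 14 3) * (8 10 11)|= |(1 7 3 18 5)(2 14 16 9 15)(8 10 11)|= 15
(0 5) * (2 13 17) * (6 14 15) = (0 5)(2 13 17)(6 14 15) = [5, 1, 13, 3, 4, 0, 14, 7, 8, 9, 10, 11, 12, 17, 15, 6, 16, 2]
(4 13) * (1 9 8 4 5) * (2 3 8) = (1 9 2 3 8 4 13 5) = [0, 9, 3, 8, 13, 1, 6, 7, 4, 2, 10, 11, 12, 5]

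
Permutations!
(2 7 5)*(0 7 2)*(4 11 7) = [4, 1, 2, 3, 11, 0, 6, 5, 8, 9, 10, 7] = (0 4 11 7 5)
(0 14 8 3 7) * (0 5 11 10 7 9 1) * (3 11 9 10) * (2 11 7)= [14, 0, 11, 10, 4, 9, 6, 5, 7, 1, 2, 3, 12, 13, 8]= (0 14 8 7 5 9 1)(2 11 3 10)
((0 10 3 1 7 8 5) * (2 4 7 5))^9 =(0 5 1 3 10)(2 4 7 8)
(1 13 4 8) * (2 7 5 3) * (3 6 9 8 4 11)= (1 13 11 3 2 7 5 6 9 8)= [0, 13, 7, 2, 4, 6, 9, 5, 1, 8, 10, 3, 12, 11]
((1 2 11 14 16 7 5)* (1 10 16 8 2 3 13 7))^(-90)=(1 3 13 7 5 10 16)(2 14)(8 11)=((1 3 13 7 5 10 16)(2 11 14 8))^(-90)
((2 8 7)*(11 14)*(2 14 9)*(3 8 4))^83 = (2 8 11 4 7 9 3 14)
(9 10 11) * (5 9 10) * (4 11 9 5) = [0, 1, 2, 3, 11, 5, 6, 7, 8, 4, 9, 10] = (4 11 10 9)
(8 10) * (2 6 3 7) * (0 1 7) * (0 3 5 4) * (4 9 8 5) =(0 1 7 2 6 4)(5 9 8 10) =[1, 7, 6, 3, 0, 9, 4, 2, 10, 8, 5]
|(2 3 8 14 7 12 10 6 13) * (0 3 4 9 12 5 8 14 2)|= 13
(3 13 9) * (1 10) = (1 10)(3 13 9) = [0, 10, 2, 13, 4, 5, 6, 7, 8, 3, 1, 11, 12, 9]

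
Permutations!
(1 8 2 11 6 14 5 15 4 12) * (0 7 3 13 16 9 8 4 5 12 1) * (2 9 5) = (0 7 3 13 16 5 15 2 11 6 14 12)(1 4)(8 9) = [7, 4, 11, 13, 1, 15, 14, 3, 9, 8, 10, 6, 0, 16, 12, 2, 5]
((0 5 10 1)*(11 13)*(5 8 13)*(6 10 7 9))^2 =((0 8 13 11 5 7 9 6 10 1))^2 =(0 13 5 9 10)(1 8 11 7 6)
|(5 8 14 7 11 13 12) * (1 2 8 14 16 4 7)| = 11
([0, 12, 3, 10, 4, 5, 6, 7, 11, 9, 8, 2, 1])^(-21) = (1 12)(2 11 8 10 3)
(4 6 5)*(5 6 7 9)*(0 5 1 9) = (0 5 4 7)(1 9) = [5, 9, 2, 3, 7, 4, 6, 0, 8, 1]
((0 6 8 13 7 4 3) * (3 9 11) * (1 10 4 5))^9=(0 9 1 13)(3 4 5 8)(6 11 10 7)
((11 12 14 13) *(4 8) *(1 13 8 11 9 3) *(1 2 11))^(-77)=(1 3 12 4 9 11 8 13 2 14)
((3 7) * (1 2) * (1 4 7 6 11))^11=(1 3 2 6 4 11 7)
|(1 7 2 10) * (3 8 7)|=|(1 3 8 7 2 10)|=6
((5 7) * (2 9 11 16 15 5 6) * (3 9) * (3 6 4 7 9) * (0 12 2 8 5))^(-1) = ((0 12 2 6 8 5 9 11 16 15)(4 7))^(-1) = (0 15 16 11 9 5 8 6 2 12)(4 7)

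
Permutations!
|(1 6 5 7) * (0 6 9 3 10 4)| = |(0 6 5 7 1 9 3 10 4)| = 9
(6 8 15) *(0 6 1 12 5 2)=(0 6 8 15 1 12 5 2)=[6, 12, 0, 3, 4, 2, 8, 7, 15, 9, 10, 11, 5, 13, 14, 1]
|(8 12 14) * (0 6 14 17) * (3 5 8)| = |(0 6 14 3 5 8 12 17)| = 8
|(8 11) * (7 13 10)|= 6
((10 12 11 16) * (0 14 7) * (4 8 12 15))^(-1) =((0 14 7)(4 8 12 11 16 10 15))^(-1) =(0 7 14)(4 15 10 16 11 12 8)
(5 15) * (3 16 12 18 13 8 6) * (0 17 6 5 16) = (0 17 6 3)(5 15 16 12 18 13 8) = [17, 1, 2, 0, 4, 15, 3, 7, 5, 9, 10, 11, 18, 8, 14, 16, 12, 6, 13]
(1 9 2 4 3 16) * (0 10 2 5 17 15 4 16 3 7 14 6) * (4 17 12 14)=[10, 9, 16, 3, 7, 12, 0, 4, 8, 5, 2, 11, 14, 13, 6, 17, 1, 15]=(0 10 2 16 1 9 5 12 14 6)(4 7)(15 17)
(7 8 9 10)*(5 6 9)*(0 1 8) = (0 1 8 5 6 9 10 7) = [1, 8, 2, 3, 4, 6, 9, 0, 5, 10, 7]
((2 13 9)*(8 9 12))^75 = (13)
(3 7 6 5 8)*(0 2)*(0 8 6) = (0 2 8 3 7)(5 6) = [2, 1, 8, 7, 4, 6, 5, 0, 3]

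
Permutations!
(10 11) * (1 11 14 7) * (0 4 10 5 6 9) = (0 4 10 14 7 1 11 5 6 9) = [4, 11, 2, 3, 10, 6, 9, 1, 8, 0, 14, 5, 12, 13, 7]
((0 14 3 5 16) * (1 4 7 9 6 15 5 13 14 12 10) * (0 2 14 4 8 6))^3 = (0 1 15 2 13 9 10 6 16 3 7 12 8 5 14 4)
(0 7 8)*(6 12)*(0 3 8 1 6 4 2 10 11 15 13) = [7, 6, 10, 8, 2, 5, 12, 1, 3, 9, 11, 15, 4, 0, 14, 13] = (0 7 1 6 12 4 2 10 11 15 13)(3 8)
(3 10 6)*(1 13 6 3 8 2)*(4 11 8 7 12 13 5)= [0, 5, 1, 10, 11, 4, 7, 12, 2, 9, 3, 8, 13, 6]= (1 5 4 11 8 2)(3 10)(6 7 12 13)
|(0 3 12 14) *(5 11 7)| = 12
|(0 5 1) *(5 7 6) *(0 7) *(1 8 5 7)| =|(5 8)(6 7)| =2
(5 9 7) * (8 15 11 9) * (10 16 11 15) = (5 8 10 16 11 9 7) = [0, 1, 2, 3, 4, 8, 6, 5, 10, 7, 16, 9, 12, 13, 14, 15, 11]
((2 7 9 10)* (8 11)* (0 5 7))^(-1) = ((0 5 7 9 10 2)(8 11))^(-1) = (0 2 10 9 7 5)(8 11)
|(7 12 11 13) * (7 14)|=5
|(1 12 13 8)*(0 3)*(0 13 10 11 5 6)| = 10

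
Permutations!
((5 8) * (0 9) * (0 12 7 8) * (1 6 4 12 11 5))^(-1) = (0 5 11 9)(1 8 7 12 4 6) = ((0 9 11 5)(1 6 4 12 7 8))^(-1)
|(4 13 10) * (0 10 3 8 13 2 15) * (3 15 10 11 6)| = 21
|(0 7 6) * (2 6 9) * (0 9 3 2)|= 6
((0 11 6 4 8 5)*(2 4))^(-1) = ((0 11 6 2 4 8 5))^(-1) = (0 5 8 4 2 6 11)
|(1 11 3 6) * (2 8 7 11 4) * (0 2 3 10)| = |(0 2 8 7 11 10)(1 4 3 6)| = 12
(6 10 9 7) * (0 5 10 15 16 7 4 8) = (0 5 10 9 4 8)(6 15 16 7) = [5, 1, 2, 3, 8, 10, 15, 6, 0, 4, 9, 11, 12, 13, 14, 16, 7]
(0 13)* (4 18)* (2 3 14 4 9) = (0 13)(2 3 14 4 18 9) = [13, 1, 3, 14, 18, 5, 6, 7, 8, 2, 10, 11, 12, 0, 4, 15, 16, 17, 9]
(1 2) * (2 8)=[0, 8, 1, 3, 4, 5, 6, 7, 2]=(1 8 2)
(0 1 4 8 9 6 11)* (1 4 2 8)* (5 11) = (0 4 1 2 8 9 6 5 11) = [4, 2, 8, 3, 1, 11, 5, 7, 9, 6, 10, 0]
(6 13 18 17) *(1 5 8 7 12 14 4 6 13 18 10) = (1 5 8 7 12 14 4 6 18 17 13 10) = [0, 5, 2, 3, 6, 8, 18, 12, 7, 9, 1, 11, 14, 10, 4, 15, 16, 13, 17]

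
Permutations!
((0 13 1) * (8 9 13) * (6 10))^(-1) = (0 1 13 9 8)(6 10)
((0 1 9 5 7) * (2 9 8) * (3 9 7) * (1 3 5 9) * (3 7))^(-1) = ((9)(0 7)(1 8 2 3))^(-1) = (9)(0 7)(1 3 2 8)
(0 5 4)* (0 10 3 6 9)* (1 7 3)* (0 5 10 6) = (0 10 1 7 3)(4 6 9 5) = [10, 7, 2, 0, 6, 4, 9, 3, 8, 5, 1]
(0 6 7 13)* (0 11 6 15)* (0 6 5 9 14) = (0 15 6 7 13 11 5 9 14) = [15, 1, 2, 3, 4, 9, 7, 13, 8, 14, 10, 5, 12, 11, 0, 6]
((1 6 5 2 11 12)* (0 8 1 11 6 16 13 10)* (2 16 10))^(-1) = ((0 8 1 10)(2 6 5 16 13)(11 12))^(-1) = (0 10 1 8)(2 13 16 5 6)(11 12)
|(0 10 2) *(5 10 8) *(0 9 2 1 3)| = 6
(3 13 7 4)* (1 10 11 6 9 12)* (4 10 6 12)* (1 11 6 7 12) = (1 7 10 6 9 4 3 13 12 11) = [0, 7, 2, 13, 3, 5, 9, 10, 8, 4, 6, 1, 11, 12]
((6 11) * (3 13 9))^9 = ((3 13 9)(6 11))^9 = (13)(6 11)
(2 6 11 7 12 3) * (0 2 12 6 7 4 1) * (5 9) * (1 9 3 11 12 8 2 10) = (0 10 1)(2 7 6 12 11 4 9 5 3 8) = [10, 0, 7, 8, 9, 3, 12, 6, 2, 5, 1, 4, 11]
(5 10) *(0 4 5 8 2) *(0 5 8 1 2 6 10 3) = [4, 2, 5, 0, 8, 3, 10, 7, 6, 9, 1] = (0 4 8 6 10 1 2 5 3)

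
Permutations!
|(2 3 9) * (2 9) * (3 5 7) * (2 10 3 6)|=4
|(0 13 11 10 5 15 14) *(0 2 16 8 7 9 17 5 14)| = 13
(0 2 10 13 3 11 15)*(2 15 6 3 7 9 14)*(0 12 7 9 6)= (0 15 12 7 6 3 11)(2 10 13 9 14)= [15, 1, 10, 11, 4, 5, 3, 6, 8, 14, 13, 0, 7, 9, 2, 12]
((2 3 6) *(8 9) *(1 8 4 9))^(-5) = (1 8)(2 3 6)(4 9)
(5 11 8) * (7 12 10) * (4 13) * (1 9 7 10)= [0, 9, 2, 3, 13, 11, 6, 12, 5, 7, 10, 8, 1, 4]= (1 9 7 12)(4 13)(5 11 8)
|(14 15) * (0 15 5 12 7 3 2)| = |(0 15 14 5 12 7 3 2)| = 8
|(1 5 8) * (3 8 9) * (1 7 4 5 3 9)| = |(9)(1 3 8 7 4 5)| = 6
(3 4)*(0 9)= [9, 1, 2, 4, 3, 5, 6, 7, 8, 0]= (0 9)(3 4)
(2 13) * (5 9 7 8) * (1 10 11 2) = (1 10 11 2 13)(5 9 7 8) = [0, 10, 13, 3, 4, 9, 6, 8, 5, 7, 11, 2, 12, 1]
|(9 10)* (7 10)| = 3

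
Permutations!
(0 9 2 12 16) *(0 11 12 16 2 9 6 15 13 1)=(0 6 15 13 1)(2 16 11 12)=[6, 0, 16, 3, 4, 5, 15, 7, 8, 9, 10, 12, 2, 1, 14, 13, 11]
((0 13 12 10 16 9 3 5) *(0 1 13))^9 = (1 13 12 10 16 9 3 5)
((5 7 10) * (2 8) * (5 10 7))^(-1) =(10)(2 8)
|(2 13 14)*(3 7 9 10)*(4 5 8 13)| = 12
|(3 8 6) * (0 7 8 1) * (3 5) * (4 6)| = 8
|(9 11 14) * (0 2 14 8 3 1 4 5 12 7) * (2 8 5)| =12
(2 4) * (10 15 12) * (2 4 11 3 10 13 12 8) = (2 11 3 10 15 8)(12 13) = [0, 1, 11, 10, 4, 5, 6, 7, 2, 9, 15, 3, 13, 12, 14, 8]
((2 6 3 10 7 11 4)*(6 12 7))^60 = ((2 12 7 11 4)(3 10 6))^60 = (12)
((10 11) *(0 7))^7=((0 7)(10 11))^7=(0 7)(10 11)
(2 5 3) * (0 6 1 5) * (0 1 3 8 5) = [6, 0, 1, 2, 4, 8, 3, 7, 5] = (0 6 3 2 1)(5 8)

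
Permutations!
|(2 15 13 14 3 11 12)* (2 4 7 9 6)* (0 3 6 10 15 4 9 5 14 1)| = |(0 3 11 12 9 10 15 13 1)(2 4 7 5 14 6)| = 18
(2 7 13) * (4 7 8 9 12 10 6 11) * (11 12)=(2 8 9 11 4 7 13)(6 12 10)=[0, 1, 8, 3, 7, 5, 12, 13, 9, 11, 6, 4, 10, 2]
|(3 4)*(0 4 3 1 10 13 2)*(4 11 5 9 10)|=14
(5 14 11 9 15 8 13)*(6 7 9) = (5 14 11 6 7 9 15 8 13) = [0, 1, 2, 3, 4, 14, 7, 9, 13, 15, 10, 6, 12, 5, 11, 8]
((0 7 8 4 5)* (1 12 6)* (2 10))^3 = ((0 7 8 4 5)(1 12 6)(2 10))^3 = (12)(0 4 7 5 8)(2 10)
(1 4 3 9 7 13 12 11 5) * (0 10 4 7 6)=(0 10 4 3 9 6)(1 7 13 12 11 5)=[10, 7, 2, 9, 3, 1, 0, 13, 8, 6, 4, 5, 11, 12]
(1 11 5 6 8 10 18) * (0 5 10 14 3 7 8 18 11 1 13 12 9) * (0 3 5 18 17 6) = [18, 1, 2, 7, 4, 0, 17, 8, 14, 3, 11, 10, 9, 12, 5, 15, 16, 6, 13] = (0 18 13 12 9 3 7 8 14 5)(6 17)(10 11)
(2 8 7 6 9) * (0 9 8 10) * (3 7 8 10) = (0 9 2 3 7 6 10) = [9, 1, 3, 7, 4, 5, 10, 6, 8, 2, 0]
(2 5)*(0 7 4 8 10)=[7, 1, 5, 3, 8, 2, 6, 4, 10, 9, 0]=(0 7 4 8 10)(2 5)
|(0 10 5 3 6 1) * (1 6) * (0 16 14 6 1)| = 4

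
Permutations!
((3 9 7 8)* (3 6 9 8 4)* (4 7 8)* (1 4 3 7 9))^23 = (1 6 8 9 7 4)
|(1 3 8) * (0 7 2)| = |(0 7 2)(1 3 8)| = 3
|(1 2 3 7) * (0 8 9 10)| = |(0 8 9 10)(1 2 3 7)| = 4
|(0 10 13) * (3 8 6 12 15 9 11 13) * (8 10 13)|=6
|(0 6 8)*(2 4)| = |(0 6 8)(2 4)| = 6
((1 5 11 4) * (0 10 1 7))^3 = (0 5 7 1 4 10 11)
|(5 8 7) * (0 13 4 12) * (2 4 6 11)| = 21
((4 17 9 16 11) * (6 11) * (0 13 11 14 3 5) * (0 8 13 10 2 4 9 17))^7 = ((17)(0 10 2 4)(3 5 8 13 11 9 16 6 14))^7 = (17)(0 4 2 10)(3 6 9 13 5 14 16 11 8)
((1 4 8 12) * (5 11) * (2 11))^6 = (1 8)(4 12)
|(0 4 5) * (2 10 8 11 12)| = |(0 4 5)(2 10 8 11 12)| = 15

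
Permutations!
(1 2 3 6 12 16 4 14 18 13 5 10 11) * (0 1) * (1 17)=(0 17 1 2 3 6 12 16 4 14 18 13 5 10 11)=[17, 2, 3, 6, 14, 10, 12, 7, 8, 9, 11, 0, 16, 5, 18, 15, 4, 1, 13]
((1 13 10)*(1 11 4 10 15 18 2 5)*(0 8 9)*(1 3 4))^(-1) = ((0 8 9)(1 13 15 18 2 5 3 4 10 11))^(-1) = (0 9 8)(1 11 10 4 3 5 2 18 15 13)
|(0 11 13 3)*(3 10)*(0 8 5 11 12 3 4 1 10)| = 21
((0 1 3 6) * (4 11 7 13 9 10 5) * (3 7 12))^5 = ((0 1 7 13 9 10 5 4 11 12 3 6))^5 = (0 10 3 13 11 1 5 6 9 12 7 4)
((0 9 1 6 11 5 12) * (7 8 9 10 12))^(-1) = ((0 10 12)(1 6 11 5 7 8 9))^(-1) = (0 12 10)(1 9 8 7 5 11 6)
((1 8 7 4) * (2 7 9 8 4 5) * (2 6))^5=((1 4)(2 7 5 6)(8 9))^5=(1 4)(2 7 5 6)(8 9)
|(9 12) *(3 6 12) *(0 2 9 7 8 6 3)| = 12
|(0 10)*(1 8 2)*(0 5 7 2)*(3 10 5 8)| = 8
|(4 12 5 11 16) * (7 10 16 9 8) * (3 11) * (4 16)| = 9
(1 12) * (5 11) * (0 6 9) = (0 6 9)(1 12)(5 11) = [6, 12, 2, 3, 4, 11, 9, 7, 8, 0, 10, 5, 1]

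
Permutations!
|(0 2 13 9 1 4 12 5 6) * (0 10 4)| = 5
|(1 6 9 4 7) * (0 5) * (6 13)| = |(0 5)(1 13 6 9 4 7)| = 6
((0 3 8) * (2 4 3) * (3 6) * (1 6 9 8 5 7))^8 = ((0 2 4 9 8)(1 6 3 5 7))^8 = (0 9 2 8 4)(1 5 6 7 3)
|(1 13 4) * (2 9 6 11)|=|(1 13 4)(2 9 6 11)|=12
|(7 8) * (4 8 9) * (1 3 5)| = 12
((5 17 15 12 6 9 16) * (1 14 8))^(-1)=((1 14 8)(5 17 15 12 6 9 16))^(-1)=(1 8 14)(5 16 9 6 12 15 17)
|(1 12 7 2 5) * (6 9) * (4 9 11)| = |(1 12 7 2 5)(4 9 6 11)| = 20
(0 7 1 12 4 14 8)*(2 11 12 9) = (0 7 1 9 2 11 12 4 14 8) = [7, 9, 11, 3, 14, 5, 6, 1, 0, 2, 10, 12, 4, 13, 8]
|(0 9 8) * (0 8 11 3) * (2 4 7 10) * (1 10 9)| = 9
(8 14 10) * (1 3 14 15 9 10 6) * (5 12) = (1 3 14 6)(5 12)(8 15 9 10) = [0, 3, 2, 14, 4, 12, 1, 7, 15, 10, 8, 11, 5, 13, 6, 9]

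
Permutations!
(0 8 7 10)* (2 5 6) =(0 8 7 10)(2 5 6) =[8, 1, 5, 3, 4, 6, 2, 10, 7, 9, 0]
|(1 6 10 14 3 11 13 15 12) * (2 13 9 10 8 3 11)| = 8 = |(1 6 8 3 2 13 15 12)(9 10 14 11)|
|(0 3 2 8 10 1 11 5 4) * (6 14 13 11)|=12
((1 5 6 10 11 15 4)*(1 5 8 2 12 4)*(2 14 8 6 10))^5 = (1 5 6 10 2 11 12 15 4)(8 14)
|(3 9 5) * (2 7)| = |(2 7)(3 9 5)| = 6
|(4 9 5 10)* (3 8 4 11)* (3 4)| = |(3 8)(4 9 5 10 11)| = 10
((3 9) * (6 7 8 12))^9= (3 9)(6 7 8 12)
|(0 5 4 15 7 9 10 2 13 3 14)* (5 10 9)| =12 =|(0 10 2 13 3 14)(4 15 7 5)|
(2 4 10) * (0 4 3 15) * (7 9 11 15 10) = (0 4 7 9 11 15)(2 3 10) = [4, 1, 3, 10, 7, 5, 6, 9, 8, 11, 2, 15, 12, 13, 14, 0]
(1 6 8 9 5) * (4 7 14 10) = (1 6 8 9 5)(4 7 14 10) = [0, 6, 2, 3, 7, 1, 8, 14, 9, 5, 4, 11, 12, 13, 10]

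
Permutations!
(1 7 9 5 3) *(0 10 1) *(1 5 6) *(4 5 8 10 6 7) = (0 6 1 4 5 3)(7 9)(8 10) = [6, 4, 2, 0, 5, 3, 1, 9, 10, 7, 8]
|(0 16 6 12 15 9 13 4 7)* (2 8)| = 18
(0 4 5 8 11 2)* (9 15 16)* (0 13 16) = (0 4 5 8 11 2 13 16 9 15) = [4, 1, 13, 3, 5, 8, 6, 7, 11, 15, 10, 2, 12, 16, 14, 0, 9]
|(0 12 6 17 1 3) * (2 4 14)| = 6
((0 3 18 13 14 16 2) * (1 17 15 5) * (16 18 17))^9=((0 3 17 15 5 1 16 2)(13 14 18))^9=(18)(0 3 17 15 5 1 16 2)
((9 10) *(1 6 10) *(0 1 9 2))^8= (0 10 1 2 6)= ((0 1 6 10 2))^8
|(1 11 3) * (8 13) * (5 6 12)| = 6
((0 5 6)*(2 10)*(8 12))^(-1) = ((0 5 6)(2 10)(8 12))^(-1) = (0 6 5)(2 10)(8 12)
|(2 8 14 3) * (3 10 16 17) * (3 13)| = |(2 8 14 10 16 17 13 3)| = 8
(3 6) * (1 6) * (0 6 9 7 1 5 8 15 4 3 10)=(0 6 10)(1 9 7)(3 5 8 15 4)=[6, 9, 2, 5, 3, 8, 10, 1, 15, 7, 0, 11, 12, 13, 14, 4]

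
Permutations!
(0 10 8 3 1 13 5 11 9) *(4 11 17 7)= (0 10 8 3 1 13 5 17 7 4 11 9)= [10, 13, 2, 1, 11, 17, 6, 4, 3, 0, 8, 9, 12, 5, 14, 15, 16, 7]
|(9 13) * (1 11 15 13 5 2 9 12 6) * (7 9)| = 12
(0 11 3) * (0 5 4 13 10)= [11, 1, 2, 5, 13, 4, 6, 7, 8, 9, 0, 3, 12, 10]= (0 11 3 5 4 13 10)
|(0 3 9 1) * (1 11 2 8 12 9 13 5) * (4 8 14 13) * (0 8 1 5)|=11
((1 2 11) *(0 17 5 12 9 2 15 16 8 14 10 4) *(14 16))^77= (0 2 10 12 15 17 11 4 9 14 5 1)(8 16)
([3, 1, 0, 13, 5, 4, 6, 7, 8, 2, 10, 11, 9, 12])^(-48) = (13)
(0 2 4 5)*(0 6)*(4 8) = [2, 1, 8, 3, 5, 6, 0, 7, 4] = (0 2 8 4 5 6)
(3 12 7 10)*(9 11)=[0, 1, 2, 12, 4, 5, 6, 10, 8, 11, 3, 9, 7]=(3 12 7 10)(9 11)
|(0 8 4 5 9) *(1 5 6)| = |(0 8 4 6 1 5 9)| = 7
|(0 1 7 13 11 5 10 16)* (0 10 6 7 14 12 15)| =10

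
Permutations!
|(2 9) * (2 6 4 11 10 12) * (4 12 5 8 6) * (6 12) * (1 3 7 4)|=11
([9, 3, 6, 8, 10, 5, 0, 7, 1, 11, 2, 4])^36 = (0 9 11 4 10 2 6)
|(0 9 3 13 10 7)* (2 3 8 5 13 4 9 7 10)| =14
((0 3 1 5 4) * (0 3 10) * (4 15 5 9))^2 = ((0 10)(1 9 4 3)(5 15))^2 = (15)(1 4)(3 9)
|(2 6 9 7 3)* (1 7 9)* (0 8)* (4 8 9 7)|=9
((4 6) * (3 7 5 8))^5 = ((3 7 5 8)(4 6))^5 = (3 7 5 8)(4 6)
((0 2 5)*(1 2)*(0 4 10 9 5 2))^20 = (10)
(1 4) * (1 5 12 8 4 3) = (1 3)(4 5 12 8) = [0, 3, 2, 1, 5, 12, 6, 7, 4, 9, 10, 11, 8]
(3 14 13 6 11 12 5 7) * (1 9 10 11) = (1 9 10 11 12 5 7 3 14 13 6) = [0, 9, 2, 14, 4, 7, 1, 3, 8, 10, 11, 12, 5, 6, 13]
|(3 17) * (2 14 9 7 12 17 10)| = |(2 14 9 7 12 17 3 10)| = 8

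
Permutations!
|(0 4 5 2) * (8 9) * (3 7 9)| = 4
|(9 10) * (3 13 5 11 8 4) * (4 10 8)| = |(3 13 5 11 4)(8 10 9)| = 15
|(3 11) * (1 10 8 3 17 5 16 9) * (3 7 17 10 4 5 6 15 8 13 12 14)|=30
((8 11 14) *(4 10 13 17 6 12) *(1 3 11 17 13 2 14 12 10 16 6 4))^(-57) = ((1 3 11 12)(2 14 8 17 4 16 6 10))^(-57) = (1 12 11 3)(2 10 6 16 4 17 8 14)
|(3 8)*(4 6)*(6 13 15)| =4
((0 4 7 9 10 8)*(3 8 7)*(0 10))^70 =((0 4 3 8 10 7 9))^70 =(10)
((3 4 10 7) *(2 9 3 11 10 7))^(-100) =(2 11 4 9 10 7 3)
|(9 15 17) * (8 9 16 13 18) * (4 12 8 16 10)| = |(4 12 8 9 15 17 10)(13 18 16)| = 21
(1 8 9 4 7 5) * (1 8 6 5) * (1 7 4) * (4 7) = (1 6 5 8 9)(4 7) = [0, 6, 2, 3, 7, 8, 5, 4, 9, 1]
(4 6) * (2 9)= (2 9)(4 6)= [0, 1, 9, 3, 6, 5, 4, 7, 8, 2]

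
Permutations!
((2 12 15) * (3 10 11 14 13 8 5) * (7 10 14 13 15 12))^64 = (2 13 14 10 5)(3 7 8 15 11)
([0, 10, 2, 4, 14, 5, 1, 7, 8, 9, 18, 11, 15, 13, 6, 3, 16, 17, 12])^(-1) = (1 6 14 4 3 15 12 18 10)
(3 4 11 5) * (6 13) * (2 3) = [0, 1, 3, 4, 11, 2, 13, 7, 8, 9, 10, 5, 12, 6] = (2 3 4 11 5)(6 13)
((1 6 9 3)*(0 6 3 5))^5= ((0 6 9 5)(1 3))^5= (0 6 9 5)(1 3)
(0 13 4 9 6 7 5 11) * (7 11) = [13, 1, 2, 3, 9, 7, 11, 5, 8, 6, 10, 0, 12, 4] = (0 13 4 9 6 11)(5 7)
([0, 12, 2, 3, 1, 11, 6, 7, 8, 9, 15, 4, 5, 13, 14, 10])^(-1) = [0, 4, 2, 3, 11, 12, 6, 7, 8, 9, 15, 5, 1, 13, 14, 10]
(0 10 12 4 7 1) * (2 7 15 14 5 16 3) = (0 10 12 4 15 14 5 16 3 2 7 1) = [10, 0, 7, 2, 15, 16, 6, 1, 8, 9, 12, 11, 4, 13, 5, 14, 3]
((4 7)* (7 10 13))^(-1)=((4 10 13 7))^(-1)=(4 7 13 10)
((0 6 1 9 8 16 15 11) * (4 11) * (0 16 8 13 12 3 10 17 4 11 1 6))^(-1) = ((1 9 13 12 3 10 17 4)(11 16 15))^(-1) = (1 4 17 10 3 12 13 9)(11 15 16)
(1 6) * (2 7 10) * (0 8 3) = (0 8 3)(1 6)(2 7 10) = [8, 6, 7, 0, 4, 5, 1, 10, 3, 9, 2]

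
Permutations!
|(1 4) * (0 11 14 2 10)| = |(0 11 14 2 10)(1 4)| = 10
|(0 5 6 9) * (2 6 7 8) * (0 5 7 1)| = 8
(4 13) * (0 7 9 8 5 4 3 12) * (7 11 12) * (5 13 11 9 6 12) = (0 9 8 13 3 7 6 12)(4 11 5) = [9, 1, 2, 7, 11, 4, 12, 6, 13, 8, 10, 5, 0, 3]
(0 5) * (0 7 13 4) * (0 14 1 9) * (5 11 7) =(0 11 7 13 4 14 1 9) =[11, 9, 2, 3, 14, 5, 6, 13, 8, 0, 10, 7, 12, 4, 1]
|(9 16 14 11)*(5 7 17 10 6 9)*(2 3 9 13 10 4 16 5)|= |(2 3 9 5 7 17 4 16 14 11)(6 13 10)|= 30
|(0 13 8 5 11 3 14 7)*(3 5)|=6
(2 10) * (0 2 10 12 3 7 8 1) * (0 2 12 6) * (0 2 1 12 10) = [10, 1, 6, 7, 4, 5, 2, 8, 12, 9, 0, 11, 3] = (0 10)(2 6)(3 7 8 12)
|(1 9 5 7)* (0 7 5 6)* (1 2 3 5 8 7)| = 20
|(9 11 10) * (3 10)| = |(3 10 9 11)| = 4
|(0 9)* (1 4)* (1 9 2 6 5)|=|(0 2 6 5 1 4 9)|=7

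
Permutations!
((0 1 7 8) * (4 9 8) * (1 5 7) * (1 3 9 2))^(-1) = (0 8 9 3 1 2 4 7 5)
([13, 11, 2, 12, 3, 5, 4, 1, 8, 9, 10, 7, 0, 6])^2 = (0 6 3)(1 7 11)(4 12 13)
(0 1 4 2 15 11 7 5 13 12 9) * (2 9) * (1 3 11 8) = (0 3 11 7 5 13 12 2 15 8 1 4 9) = [3, 4, 15, 11, 9, 13, 6, 5, 1, 0, 10, 7, 2, 12, 14, 8]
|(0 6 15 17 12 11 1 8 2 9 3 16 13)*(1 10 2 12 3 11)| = 84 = |(0 6 15 17 3 16 13)(1 8 12)(2 9 11 10)|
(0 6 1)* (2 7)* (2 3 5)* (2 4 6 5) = (0 5 4 6 1)(2 7 3) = [5, 0, 7, 2, 6, 4, 1, 3]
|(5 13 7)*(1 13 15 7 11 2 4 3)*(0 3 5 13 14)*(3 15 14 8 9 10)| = |(0 15 7 13 11 2 4 5 14)(1 8 9 10 3)| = 45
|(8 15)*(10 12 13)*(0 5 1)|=|(0 5 1)(8 15)(10 12 13)|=6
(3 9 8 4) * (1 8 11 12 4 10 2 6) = [0, 8, 6, 9, 3, 5, 1, 7, 10, 11, 2, 12, 4] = (1 8 10 2 6)(3 9 11 12 4)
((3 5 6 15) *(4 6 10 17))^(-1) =(3 15 6 4 17 10 5) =((3 5 10 17 4 6 15))^(-1)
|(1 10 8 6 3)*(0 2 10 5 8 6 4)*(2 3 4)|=9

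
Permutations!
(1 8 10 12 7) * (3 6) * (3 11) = (1 8 10 12 7)(3 6 11) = [0, 8, 2, 6, 4, 5, 11, 1, 10, 9, 12, 3, 7]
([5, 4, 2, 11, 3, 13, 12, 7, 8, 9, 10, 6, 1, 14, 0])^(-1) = (0 14 13 5)(1 12 6 11 3 4)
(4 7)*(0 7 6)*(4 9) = (0 7 9 4 6) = [7, 1, 2, 3, 6, 5, 0, 9, 8, 4]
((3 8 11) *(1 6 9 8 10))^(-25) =(1 8 10 9 3 6 11)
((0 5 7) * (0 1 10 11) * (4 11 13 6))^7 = (0 4 13 1 5 11 6 10 7)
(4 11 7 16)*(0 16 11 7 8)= (0 16 4 7 11 8)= [16, 1, 2, 3, 7, 5, 6, 11, 0, 9, 10, 8, 12, 13, 14, 15, 4]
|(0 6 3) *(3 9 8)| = 5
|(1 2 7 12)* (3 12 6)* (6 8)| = |(1 2 7 8 6 3 12)| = 7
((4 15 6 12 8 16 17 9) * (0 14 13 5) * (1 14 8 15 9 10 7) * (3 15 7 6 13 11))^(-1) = (0 5 13 15 3 11 14 1 7 12 6 10 17 16 8)(4 9)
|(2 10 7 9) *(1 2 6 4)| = 7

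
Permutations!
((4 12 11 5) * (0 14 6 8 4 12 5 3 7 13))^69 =(0 8 12 7 14 4 11 13 6 5 3)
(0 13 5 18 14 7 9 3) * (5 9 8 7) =(0 13 9 3)(5 18 14)(7 8) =[13, 1, 2, 0, 4, 18, 6, 8, 7, 3, 10, 11, 12, 9, 5, 15, 16, 17, 14]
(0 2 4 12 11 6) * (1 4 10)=[2, 4, 10, 3, 12, 5, 0, 7, 8, 9, 1, 6, 11]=(0 2 10 1 4 12 11 6)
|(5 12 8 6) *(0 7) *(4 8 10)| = |(0 7)(4 8 6 5 12 10)| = 6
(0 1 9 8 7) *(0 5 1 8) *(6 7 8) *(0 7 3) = (0 6 3)(1 9 7 5) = [6, 9, 2, 0, 4, 1, 3, 5, 8, 7]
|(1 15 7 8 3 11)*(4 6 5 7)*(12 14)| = |(1 15 4 6 5 7 8 3 11)(12 14)| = 18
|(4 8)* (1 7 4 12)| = |(1 7 4 8 12)| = 5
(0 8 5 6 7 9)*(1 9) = [8, 9, 2, 3, 4, 6, 7, 1, 5, 0] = (0 8 5 6 7 1 9)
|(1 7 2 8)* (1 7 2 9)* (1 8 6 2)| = 6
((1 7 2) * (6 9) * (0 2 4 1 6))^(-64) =((0 2 6 9)(1 7 4))^(-64) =(9)(1 4 7)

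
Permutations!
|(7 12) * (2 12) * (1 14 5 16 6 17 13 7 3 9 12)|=9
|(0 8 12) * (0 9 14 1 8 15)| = |(0 15)(1 8 12 9 14)| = 10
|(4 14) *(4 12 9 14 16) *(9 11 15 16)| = |(4 9 14 12 11 15 16)| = 7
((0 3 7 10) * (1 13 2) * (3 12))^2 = (0 3 10 12 7)(1 2 13)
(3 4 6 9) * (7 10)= (3 4 6 9)(7 10)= [0, 1, 2, 4, 6, 5, 9, 10, 8, 3, 7]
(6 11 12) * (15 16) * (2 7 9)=(2 7 9)(6 11 12)(15 16)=[0, 1, 7, 3, 4, 5, 11, 9, 8, 2, 10, 12, 6, 13, 14, 16, 15]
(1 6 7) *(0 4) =(0 4)(1 6 7) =[4, 6, 2, 3, 0, 5, 7, 1]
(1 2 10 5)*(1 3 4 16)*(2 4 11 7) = (1 4 16)(2 10 5 3 11 7) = [0, 4, 10, 11, 16, 3, 6, 2, 8, 9, 5, 7, 12, 13, 14, 15, 1]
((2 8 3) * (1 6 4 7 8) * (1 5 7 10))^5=((1 6 4 10)(2 5 7 8 3))^5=(1 6 4 10)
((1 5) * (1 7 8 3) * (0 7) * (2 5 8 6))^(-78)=(8)(0 6 5 7 2)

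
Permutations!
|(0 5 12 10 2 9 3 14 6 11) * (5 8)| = 11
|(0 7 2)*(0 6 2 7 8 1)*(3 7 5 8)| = |(0 3 7 5 8 1)(2 6)| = 6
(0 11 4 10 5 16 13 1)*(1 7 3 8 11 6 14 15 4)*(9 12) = [6, 0, 2, 8, 10, 16, 14, 3, 11, 12, 5, 1, 9, 7, 15, 4, 13] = (0 6 14 15 4 10 5 16 13 7 3 8 11 1)(9 12)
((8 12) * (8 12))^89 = ((12))^89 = (12)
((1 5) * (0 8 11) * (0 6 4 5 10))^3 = (0 6 1 8 4 10 11 5)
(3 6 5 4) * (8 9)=[0, 1, 2, 6, 3, 4, 5, 7, 9, 8]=(3 6 5 4)(8 9)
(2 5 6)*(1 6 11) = (1 6 2 5 11) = [0, 6, 5, 3, 4, 11, 2, 7, 8, 9, 10, 1]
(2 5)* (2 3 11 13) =(2 5 3 11 13) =[0, 1, 5, 11, 4, 3, 6, 7, 8, 9, 10, 13, 12, 2]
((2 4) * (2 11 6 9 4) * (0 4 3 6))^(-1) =(0 11 4)(3 9 6) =((0 4 11)(3 6 9))^(-1)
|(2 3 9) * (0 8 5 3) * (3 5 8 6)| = 5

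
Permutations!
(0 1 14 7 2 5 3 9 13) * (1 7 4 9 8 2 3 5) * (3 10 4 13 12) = (0 7 10 4 9 12 3 8 2 1 14 13) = [7, 14, 1, 8, 9, 5, 6, 10, 2, 12, 4, 11, 3, 0, 13]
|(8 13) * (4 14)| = 2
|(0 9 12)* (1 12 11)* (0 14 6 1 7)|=|(0 9 11 7)(1 12 14 6)|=4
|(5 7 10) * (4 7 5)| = 3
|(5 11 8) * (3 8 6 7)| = 6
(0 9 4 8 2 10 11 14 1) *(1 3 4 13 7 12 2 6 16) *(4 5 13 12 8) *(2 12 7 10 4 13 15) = [9, 0, 4, 5, 13, 15, 16, 8, 6, 7, 11, 14, 12, 10, 3, 2, 1] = (0 9 7 8 6 16 1)(2 4 13 10 11 14 3 5 15)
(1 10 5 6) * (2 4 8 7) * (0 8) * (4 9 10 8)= (0 4)(1 8 7 2 9 10 5 6)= [4, 8, 9, 3, 0, 6, 1, 2, 7, 10, 5]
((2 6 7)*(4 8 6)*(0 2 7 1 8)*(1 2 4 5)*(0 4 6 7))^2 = (0 2 1 7 6 5 8)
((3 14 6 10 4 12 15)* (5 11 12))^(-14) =((3 14 6 10 4 5 11 12 15))^(-14) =(3 4 15 10 12 6 11 14 5)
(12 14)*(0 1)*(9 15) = (0 1)(9 15)(12 14) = [1, 0, 2, 3, 4, 5, 6, 7, 8, 15, 10, 11, 14, 13, 12, 9]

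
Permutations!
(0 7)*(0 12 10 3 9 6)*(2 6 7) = [2, 1, 6, 9, 4, 5, 0, 12, 8, 7, 3, 11, 10] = (0 2 6)(3 9 7 12 10)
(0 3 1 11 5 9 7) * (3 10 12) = (0 10 12 3 1 11 5 9 7) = [10, 11, 2, 1, 4, 9, 6, 0, 8, 7, 12, 5, 3]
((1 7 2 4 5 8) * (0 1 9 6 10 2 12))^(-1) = ((0 1 7 12)(2 4 5 8 9 6 10))^(-1) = (0 12 7 1)(2 10 6 9 8 5 4)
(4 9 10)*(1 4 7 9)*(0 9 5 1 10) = [9, 4, 2, 3, 10, 1, 6, 5, 8, 0, 7] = (0 9)(1 4 10 7 5)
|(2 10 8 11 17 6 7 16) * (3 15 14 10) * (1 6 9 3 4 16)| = 24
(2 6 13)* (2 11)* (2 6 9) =(2 9)(6 13 11) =[0, 1, 9, 3, 4, 5, 13, 7, 8, 2, 10, 6, 12, 11]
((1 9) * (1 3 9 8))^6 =((1 8)(3 9))^6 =(9)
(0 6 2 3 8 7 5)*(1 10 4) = (0 6 2 3 8 7 5)(1 10 4) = [6, 10, 3, 8, 1, 0, 2, 5, 7, 9, 4]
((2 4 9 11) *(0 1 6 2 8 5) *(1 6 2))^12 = ((0 6 1 2 4 9 11 8 5))^12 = (0 2 11)(1 9 5)(4 8 6)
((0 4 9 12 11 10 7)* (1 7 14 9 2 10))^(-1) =(0 7 1 11 12 9 14 10 2 4)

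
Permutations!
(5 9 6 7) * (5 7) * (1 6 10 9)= (1 6 5)(9 10)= [0, 6, 2, 3, 4, 1, 5, 7, 8, 10, 9]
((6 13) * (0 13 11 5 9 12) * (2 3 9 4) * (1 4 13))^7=((0 1 4 2 3 9 12)(5 13 6 11))^7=(5 11 6 13)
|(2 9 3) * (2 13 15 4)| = 6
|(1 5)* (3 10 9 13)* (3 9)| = 2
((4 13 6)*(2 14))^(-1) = ((2 14)(4 13 6))^(-1) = (2 14)(4 6 13)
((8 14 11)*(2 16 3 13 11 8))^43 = ((2 16 3 13 11)(8 14))^43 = (2 13 16 11 3)(8 14)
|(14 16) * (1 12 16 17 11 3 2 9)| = |(1 12 16 14 17 11 3 2 9)| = 9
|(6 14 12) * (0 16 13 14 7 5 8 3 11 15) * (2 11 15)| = |(0 16 13 14 12 6 7 5 8 3 15)(2 11)| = 22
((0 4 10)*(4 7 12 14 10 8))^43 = ((0 7 12 14 10)(4 8))^43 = (0 14 7 10 12)(4 8)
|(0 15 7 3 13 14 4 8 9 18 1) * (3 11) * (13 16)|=|(0 15 7 11 3 16 13 14 4 8 9 18 1)|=13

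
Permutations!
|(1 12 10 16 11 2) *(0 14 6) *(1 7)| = 21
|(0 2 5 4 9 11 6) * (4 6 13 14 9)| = |(0 2 5 6)(9 11 13 14)| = 4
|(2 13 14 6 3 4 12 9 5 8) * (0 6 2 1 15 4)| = |(0 6 3)(1 15 4 12 9 5 8)(2 13 14)| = 21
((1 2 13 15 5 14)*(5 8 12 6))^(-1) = (1 14 5 6 12 8 15 13 2)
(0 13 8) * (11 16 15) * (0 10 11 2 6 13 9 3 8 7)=[9, 1, 6, 8, 4, 5, 13, 0, 10, 3, 11, 16, 12, 7, 14, 2, 15]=(0 9 3 8 10 11 16 15 2 6 13 7)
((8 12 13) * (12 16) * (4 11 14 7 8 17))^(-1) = (4 17 13 12 16 8 7 14 11)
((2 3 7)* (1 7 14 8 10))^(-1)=(1 10 8 14 3 2 7)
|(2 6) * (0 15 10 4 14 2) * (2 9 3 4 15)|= |(0 2 6)(3 4 14 9)(10 15)|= 12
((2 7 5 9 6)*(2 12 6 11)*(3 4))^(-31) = ((2 7 5 9 11)(3 4)(6 12))^(-31) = (2 11 9 5 7)(3 4)(6 12)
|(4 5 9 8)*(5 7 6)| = 6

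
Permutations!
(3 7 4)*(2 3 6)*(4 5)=(2 3 7 5 4 6)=[0, 1, 3, 7, 6, 4, 2, 5]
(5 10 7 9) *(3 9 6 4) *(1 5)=(1 5 10 7 6 4 3 9)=[0, 5, 2, 9, 3, 10, 4, 6, 8, 1, 7]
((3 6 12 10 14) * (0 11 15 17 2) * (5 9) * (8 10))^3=(0 17 11 2 15)(3 8)(5 9)(6 10)(12 14)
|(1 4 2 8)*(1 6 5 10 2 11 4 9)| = 10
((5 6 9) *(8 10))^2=((5 6 9)(8 10))^2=(10)(5 9 6)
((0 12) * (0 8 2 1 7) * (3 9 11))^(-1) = ((0 12 8 2 1 7)(3 9 11))^(-1) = (0 7 1 2 8 12)(3 11 9)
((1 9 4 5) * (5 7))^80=((1 9 4 7 5))^80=(9)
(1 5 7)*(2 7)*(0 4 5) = [4, 0, 7, 3, 5, 2, 6, 1] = (0 4 5 2 7 1)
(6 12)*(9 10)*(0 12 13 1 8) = (0 12 6 13 1 8)(9 10) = [12, 8, 2, 3, 4, 5, 13, 7, 0, 10, 9, 11, 6, 1]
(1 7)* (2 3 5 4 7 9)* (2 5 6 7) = (1 9 5 4 2 3 6 7) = [0, 9, 3, 6, 2, 4, 7, 1, 8, 5]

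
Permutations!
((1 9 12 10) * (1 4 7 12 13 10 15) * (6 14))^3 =(1 10 12 9 4 15 13 7)(6 14)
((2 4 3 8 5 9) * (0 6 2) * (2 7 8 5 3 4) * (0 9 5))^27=(9)(0 7 3 6 8)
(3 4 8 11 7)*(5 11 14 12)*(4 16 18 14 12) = [0, 1, 2, 16, 8, 11, 6, 3, 12, 9, 10, 7, 5, 13, 4, 15, 18, 17, 14] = (3 16 18 14 4 8 12 5 11 7)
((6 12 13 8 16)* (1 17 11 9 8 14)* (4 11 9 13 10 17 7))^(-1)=(1 14 13 11 4 7)(6 16 8 9 17 10 12)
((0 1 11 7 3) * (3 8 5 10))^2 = (0 11 8 10)(1 7 5 3)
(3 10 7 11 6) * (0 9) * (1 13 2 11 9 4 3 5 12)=(0 4 3 10 7 9)(1 13 2 11 6 5 12)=[4, 13, 11, 10, 3, 12, 5, 9, 8, 0, 7, 6, 1, 2]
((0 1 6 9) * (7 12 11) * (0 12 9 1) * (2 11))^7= (1 6)(2 7 12 11 9)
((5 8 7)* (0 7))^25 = (0 7 5 8)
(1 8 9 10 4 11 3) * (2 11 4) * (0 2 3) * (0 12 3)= [2, 8, 11, 1, 4, 5, 6, 7, 9, 10, 0, 12, 3]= (0 2 11 12 3 1 8 9 10)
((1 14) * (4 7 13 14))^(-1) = (1 14 13 7 4)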